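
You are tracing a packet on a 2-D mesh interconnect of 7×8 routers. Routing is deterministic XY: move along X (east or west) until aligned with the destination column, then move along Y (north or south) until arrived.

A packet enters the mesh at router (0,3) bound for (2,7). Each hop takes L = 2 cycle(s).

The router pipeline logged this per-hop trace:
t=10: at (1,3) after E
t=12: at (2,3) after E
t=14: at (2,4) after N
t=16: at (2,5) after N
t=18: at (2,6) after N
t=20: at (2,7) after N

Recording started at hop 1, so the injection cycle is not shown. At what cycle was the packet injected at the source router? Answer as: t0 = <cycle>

t0 = 8

cyc[1] = 10 and cyc[k] = t0 + k·L for every k.
Therefore t0 = 10 − L = 8.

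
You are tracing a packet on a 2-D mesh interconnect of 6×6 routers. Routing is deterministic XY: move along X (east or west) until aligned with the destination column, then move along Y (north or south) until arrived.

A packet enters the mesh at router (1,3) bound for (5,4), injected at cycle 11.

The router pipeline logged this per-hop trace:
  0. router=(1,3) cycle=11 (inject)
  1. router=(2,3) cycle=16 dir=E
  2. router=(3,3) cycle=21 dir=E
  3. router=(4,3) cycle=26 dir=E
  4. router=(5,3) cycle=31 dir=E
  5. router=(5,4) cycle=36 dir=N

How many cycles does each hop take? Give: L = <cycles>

L = 5

Δcyc across hop 0→1: 16 − 11 = 5.
Each hop adds L, hence L = 5.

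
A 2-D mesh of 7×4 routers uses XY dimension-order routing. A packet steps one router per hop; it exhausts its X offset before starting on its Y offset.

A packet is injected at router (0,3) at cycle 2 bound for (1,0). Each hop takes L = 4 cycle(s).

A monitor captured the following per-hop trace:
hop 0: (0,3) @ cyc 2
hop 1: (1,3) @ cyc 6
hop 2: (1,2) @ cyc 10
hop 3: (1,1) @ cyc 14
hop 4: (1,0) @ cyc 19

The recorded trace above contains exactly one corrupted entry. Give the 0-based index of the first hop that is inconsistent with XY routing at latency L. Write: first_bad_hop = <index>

check 1→ d=(1,0) cyc+4: ok
check 2→ d=(0,-1) cyc+4: ok
check 3→ d=(0,-1) cyc+4: ok
check 4→ d=(0,-1) cyc+5: BAD: Δcyc=5≠L

first_bad_hop = 4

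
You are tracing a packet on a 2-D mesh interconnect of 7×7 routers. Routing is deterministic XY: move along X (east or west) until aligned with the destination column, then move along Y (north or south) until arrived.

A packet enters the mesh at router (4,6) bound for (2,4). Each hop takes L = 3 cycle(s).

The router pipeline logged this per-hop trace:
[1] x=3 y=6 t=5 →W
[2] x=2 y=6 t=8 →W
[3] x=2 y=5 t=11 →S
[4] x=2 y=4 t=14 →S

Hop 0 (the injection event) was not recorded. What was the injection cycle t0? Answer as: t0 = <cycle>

The first recorded entry is hop 1 at cycle 5.
Subtract one hop: t0 = 5 − 3 = 2.

t0 = 2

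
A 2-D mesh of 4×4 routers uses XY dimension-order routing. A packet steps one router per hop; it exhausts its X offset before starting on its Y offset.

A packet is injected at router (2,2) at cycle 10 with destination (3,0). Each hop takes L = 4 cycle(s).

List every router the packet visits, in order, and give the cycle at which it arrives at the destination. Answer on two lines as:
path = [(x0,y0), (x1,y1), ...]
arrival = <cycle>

path = [(2,2), (3,2), (3,1), (3,0)]
arrival = 22

#0 — 2,2 | c10
#1 — 3,2 | c14 | E
#2 — 3,1 | c18 | S
#3 — 3,0 | c22 | S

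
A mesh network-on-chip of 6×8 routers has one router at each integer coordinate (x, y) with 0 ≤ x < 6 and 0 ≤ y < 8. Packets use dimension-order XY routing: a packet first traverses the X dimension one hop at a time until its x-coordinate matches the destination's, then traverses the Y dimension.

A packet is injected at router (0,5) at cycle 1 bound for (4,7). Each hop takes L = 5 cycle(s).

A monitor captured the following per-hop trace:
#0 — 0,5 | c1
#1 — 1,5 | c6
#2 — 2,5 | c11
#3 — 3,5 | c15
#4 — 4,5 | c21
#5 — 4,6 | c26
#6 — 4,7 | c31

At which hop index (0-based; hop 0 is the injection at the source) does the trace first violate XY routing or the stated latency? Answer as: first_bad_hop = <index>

  1: Δx=+1 Δy=+0 Δt=5 [ok]
  2: Δx=+1 Δy=+0 Δt=5 [ok]
  3: Δx=+1 Δy=+0 Δt=4 [BAD: Δcyc=4≠L]

first_bad_hop = 3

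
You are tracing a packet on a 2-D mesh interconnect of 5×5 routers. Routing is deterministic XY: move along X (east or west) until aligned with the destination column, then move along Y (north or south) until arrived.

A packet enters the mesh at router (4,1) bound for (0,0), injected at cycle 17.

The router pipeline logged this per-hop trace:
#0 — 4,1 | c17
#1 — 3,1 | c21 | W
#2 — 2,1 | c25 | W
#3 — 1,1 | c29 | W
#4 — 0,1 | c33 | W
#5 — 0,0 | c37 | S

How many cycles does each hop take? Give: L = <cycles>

L = 4

From hop 0 (17) to hop 1 (21): +4 cycles.
That increment is L by definition: L = 4.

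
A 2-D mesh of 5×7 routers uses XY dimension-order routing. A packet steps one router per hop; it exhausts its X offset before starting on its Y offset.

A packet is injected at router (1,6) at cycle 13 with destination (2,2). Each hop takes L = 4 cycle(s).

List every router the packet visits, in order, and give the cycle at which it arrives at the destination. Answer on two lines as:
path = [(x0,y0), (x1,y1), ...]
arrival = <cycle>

path = [(1,6), (2,6), (2,5), (2,4), (2,3), (2,2)]
arrival = 33

src (1,6)  cyc=13
E→(2,6)  cyc=17
S→(2,5)  cyc=21
S→(2,4)  cyc=25
S→(2,3)  cyc=29
S→(2,2)  cyc=33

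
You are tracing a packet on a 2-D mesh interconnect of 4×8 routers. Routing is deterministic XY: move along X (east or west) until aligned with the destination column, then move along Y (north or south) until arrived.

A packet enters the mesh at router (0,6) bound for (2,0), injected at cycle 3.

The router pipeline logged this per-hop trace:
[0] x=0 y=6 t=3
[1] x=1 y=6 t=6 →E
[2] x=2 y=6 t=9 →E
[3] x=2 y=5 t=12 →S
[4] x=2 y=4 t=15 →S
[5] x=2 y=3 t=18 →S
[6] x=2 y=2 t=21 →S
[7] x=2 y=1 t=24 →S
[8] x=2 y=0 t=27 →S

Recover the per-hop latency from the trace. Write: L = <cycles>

L = 3

From hop 0 (3) to hop 1 (6): +3 cycles.
That increment is L by definition: L = 3.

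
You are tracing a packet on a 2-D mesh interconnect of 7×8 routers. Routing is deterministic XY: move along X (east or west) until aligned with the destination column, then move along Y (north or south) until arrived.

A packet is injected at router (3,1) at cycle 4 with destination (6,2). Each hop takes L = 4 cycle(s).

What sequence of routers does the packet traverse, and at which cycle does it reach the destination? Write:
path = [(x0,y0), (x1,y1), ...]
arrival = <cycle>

[0] x=3 y=1 t=4
[1] x=4 y=1 t=8 →E
[2] x=5 y=1 t=12 →E
[3] x=6 y=1 t=16 →E
[4] x=6 y=2 t=20 →N

path = [(3,1), (4,1), (5,1), (6,1), (6,2)]
arrival = 20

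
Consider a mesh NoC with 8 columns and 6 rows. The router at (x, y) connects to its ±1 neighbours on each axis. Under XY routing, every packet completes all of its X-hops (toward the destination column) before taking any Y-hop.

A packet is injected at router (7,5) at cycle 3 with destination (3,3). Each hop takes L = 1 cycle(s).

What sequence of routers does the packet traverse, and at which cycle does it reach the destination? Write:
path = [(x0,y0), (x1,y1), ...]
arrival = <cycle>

path = [(7,5), (6,5), (5,5), (4,5), (3,5), (3,4), (3,3)]
arrival = 9

hop 0: (7,5) @ cyc 3
hop 1: (6,5) @ cyc 4  [W]
hop 2: (5,5) @ cyc 5  [W]
hop 3: (4,5) @ cyc 6  [W]
hop 4: (3,5) @ cyc 7  [W]
hop 5: (3,4) @ cyc 8  [S]
hop 6: (3,3) @ cyc 9  [S]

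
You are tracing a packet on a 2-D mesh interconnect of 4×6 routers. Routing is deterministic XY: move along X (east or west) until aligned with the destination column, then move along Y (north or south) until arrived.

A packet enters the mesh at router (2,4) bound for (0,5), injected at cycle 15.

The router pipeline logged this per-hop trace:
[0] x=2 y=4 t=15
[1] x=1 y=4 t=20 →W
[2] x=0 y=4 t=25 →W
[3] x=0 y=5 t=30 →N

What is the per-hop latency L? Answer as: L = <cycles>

From hop 0 (15) to hop 1 (20): +5 cycles.
One hop costs L cycles, so L = 5.

L = 5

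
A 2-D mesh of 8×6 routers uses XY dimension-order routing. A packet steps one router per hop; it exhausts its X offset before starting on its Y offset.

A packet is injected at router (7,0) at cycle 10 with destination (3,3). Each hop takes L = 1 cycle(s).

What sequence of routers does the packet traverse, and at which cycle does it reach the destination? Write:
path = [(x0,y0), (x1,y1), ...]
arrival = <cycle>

[0] x=7 y=0 t=10
[1] x=6 y=0 t=11 →W
[2] x=5 y=0 t=12 →W
[3] x=4 y=0 t=13 →W
[4] x=3 y=0 t=14 →W
[5] x=3 y=1 t=15 →N
[6] x=3 y=2 t=16 →N
[7] x=3 y=3 t=17 →N

path = [(7,0), (6,0), (5,0), (4,0), (3,0), (3,1), (3,2), (3,3)]
arrival = 17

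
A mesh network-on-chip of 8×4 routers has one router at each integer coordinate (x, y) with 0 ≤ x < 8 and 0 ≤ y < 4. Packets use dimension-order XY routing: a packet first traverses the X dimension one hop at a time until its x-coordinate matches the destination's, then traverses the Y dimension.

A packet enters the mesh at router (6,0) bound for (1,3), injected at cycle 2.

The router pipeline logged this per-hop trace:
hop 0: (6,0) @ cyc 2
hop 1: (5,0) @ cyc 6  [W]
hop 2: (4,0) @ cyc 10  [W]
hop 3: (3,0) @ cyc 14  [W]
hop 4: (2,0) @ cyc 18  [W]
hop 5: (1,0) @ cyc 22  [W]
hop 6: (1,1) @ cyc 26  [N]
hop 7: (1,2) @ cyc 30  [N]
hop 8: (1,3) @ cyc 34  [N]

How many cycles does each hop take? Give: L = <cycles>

From hop 0 (2) to hop 1 (6): +4 cycles.
Per-hop latency L = Δcyc = 4.

L = 4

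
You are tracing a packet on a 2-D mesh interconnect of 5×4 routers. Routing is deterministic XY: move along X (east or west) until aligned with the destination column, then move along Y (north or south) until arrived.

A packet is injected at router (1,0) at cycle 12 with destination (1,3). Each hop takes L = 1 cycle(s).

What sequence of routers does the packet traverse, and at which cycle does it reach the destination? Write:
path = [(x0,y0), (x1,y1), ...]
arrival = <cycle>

hop 0: (1,0) @ cyc 12
hop 1: (1,1) @ cyc 13  [N]
hop 2: (1,2) @ cyc 14  [N]
hop 3: (1,3) @ cyc 15  [N]

path = [(1,0), (1,1), (1,2), (1,3)]
arrival = 15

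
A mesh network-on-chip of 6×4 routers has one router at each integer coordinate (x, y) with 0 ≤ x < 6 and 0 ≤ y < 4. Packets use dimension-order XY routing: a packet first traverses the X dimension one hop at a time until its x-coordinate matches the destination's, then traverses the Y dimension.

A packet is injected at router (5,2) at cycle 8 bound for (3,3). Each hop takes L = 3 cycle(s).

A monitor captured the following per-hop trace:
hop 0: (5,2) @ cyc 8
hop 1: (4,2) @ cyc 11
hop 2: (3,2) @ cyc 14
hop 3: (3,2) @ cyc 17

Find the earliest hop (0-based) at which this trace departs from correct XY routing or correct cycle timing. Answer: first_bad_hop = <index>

hop 1: step (-1,+0), +3 cyc — ok
hop 2: step (-1,+0), +3 cyc — ok
hop 3: step (+0,+0), +3 cyc — BAD: non-unit step

first_bad_hop = 3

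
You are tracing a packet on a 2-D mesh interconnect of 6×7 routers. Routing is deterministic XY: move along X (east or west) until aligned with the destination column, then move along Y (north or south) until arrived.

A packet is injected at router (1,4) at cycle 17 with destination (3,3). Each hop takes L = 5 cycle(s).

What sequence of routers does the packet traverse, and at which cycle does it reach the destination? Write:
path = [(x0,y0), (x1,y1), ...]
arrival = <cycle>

path = [(1,4), (2,4), (3,4), (3,3)]
arrival = 32

  0. router=(1,4) cycle=17 (inject)
  1. router=(2,4) cycle=22 dir=E
  2. router=(3,4) cycle=27 dir=E
  3. router=(3,3) cycle=32 dir=S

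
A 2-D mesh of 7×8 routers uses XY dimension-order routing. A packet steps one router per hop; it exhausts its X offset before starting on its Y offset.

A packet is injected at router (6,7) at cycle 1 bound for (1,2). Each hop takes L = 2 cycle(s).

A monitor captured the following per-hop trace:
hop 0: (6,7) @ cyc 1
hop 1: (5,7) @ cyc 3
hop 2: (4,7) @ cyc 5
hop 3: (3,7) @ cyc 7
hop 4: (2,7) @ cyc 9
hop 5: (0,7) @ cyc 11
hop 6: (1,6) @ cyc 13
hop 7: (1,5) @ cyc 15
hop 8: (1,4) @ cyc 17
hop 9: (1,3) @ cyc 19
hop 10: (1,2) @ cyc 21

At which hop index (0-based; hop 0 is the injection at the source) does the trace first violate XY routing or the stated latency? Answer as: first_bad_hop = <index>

first_bad_hop = 5

  1: Δx=-1 Δy=+0 Δt=2 [ok]
  2: Δx=-1 Δy=+0 Δt=2 [ok]
  3: Δx=-1 Δy=+0 Δt=2 [ok]
  4: Δx=-1 Δy=+0 Δt=2 [ok]
  5: Δx=-2 Δy=+0 Δt=2 [BAD: non-unit step]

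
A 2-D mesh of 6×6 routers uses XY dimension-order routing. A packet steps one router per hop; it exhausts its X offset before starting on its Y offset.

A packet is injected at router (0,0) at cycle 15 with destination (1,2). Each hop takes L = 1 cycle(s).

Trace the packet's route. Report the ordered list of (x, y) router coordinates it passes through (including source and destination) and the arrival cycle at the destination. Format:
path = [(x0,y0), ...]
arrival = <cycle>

  0. router=(0,0) cycle=15 (inject)
  1. router=(1,0) cycle=16 dir=E
  2. router=(1,1) cycle=17 dir=N
  3. router=(1,2) cycle=18 dir=N

path = [(0,0), (1,0), (1,1), (1,2)]
arrival = 18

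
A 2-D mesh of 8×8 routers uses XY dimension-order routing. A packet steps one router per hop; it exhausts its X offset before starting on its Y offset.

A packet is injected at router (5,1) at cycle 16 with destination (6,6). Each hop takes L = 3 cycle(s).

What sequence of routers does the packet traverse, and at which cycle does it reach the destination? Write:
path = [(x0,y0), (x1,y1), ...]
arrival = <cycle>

path = [(5,1), (6,1), (6,2), (6,3), (6,4), (6,5), (6,6)]
arrival = 34

src (5,1)  cyc=16
E→(6,1)  cyc=19
N→(6,2)  cyc=22
N→(6,3)  cyc=25
N→(6,4)  cyc=28
N→(6,5)  cyc=31
N→(6,6)  cyc=34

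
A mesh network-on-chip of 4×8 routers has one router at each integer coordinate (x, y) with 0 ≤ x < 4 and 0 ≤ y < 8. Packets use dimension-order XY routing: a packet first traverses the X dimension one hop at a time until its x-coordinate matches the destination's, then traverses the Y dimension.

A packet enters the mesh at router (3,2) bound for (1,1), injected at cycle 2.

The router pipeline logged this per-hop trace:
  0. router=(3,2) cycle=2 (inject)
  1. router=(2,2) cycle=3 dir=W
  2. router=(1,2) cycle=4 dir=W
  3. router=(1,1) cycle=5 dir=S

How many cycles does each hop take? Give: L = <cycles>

Δcyc across hop 0→1: 3 − 2 = 1.
Per-hop latency L = Δcyc = 1.

L = 1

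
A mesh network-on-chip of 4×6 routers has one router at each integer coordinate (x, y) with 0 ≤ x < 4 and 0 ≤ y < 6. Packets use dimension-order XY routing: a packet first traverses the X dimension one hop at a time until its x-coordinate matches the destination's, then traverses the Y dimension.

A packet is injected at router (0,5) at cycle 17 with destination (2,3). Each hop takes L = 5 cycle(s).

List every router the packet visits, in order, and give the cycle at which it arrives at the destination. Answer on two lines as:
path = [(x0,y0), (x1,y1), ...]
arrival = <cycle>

path = [(0,5), (1,5), (2,5), (2,4), (2,3)]
arrival = 37

  0. router=(0,5) cycle=17 (inject)
  1. router=(1,5) cycle=22 dir=E
  2. router=(2,5) cycle=27 dir=E
  3. router=(2,4) cycle=32 dir=S
  4. router=(2,3) cycle=37 dir=S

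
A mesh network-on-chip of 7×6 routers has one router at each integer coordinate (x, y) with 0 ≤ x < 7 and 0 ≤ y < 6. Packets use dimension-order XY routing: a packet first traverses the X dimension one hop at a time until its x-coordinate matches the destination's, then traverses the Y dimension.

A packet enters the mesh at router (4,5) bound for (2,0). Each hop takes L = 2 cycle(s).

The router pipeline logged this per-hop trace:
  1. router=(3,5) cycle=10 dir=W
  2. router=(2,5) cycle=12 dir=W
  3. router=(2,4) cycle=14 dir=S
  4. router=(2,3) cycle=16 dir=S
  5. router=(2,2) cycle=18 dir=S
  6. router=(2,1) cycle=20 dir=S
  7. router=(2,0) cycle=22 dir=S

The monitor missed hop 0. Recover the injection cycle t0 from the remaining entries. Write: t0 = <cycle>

t0 = 8

Hop 1 reached at cycle 10; hop k is at t0 + k·L.
Therefore t0 = 10 − L = 8.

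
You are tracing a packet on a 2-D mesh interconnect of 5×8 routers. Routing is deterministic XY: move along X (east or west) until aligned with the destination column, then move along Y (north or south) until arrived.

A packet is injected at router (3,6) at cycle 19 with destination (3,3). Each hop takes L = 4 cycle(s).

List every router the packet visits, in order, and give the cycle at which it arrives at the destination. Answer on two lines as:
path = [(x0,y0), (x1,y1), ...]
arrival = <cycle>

path = [(3,6), (3,5), (3,4), (3,3)]
arrival = 31

hop 0: (3,6) @ cyc 19
hop 1: (3,5) @ cyc 23  [S]
hop 2: (3,4) @ cyc 27  [S]
hop 3: (3,3) @ cyc 31  [S]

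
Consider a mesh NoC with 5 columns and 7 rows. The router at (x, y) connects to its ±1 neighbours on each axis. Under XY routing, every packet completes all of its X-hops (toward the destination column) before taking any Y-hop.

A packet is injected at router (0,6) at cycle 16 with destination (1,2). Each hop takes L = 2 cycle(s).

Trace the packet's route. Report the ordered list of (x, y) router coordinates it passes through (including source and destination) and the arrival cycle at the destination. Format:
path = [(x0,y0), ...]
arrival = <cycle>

path = [(0,6), (1,6), (1,5), (1,4), (1,3), (1,2)]
arrival = 26

hop 0: (0,6) @ cyc 16
hop 1: (1,6) @ cyc 18  [E]
hop 2: (1,5) @ cyc 20  [S]
hop 3: (1,4) @ cyc 22  [S]
hop 4: (1,3) @ cyc 24  [S]
hop 5: (1,2) @ cyc 26  [S]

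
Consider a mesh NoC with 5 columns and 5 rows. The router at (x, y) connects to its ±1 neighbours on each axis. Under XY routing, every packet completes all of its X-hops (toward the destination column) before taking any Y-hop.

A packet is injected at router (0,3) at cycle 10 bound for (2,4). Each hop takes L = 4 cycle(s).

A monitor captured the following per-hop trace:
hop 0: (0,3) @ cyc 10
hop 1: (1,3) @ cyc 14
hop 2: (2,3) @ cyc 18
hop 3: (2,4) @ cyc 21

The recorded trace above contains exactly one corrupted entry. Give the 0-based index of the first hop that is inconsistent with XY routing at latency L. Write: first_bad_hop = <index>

[1] (+1,+0) / 4c ⇒ ok
[2] (+1,+0) / 4c ⇒ ok
[3] (+0,+1) / 3c ⇒ BAD: Δcyc=3≠L

first_bad_hop = 3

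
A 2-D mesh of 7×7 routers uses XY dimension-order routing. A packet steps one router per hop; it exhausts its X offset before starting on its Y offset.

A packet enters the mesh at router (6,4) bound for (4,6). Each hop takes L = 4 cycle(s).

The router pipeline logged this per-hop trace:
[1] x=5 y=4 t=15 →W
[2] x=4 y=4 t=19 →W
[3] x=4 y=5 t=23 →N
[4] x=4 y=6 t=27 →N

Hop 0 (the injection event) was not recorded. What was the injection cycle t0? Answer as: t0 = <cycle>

The first recorded entry is hop 1 at cycle 15.
Subtract one hop: t0 = 15 − 4 = 11.

t0 = 11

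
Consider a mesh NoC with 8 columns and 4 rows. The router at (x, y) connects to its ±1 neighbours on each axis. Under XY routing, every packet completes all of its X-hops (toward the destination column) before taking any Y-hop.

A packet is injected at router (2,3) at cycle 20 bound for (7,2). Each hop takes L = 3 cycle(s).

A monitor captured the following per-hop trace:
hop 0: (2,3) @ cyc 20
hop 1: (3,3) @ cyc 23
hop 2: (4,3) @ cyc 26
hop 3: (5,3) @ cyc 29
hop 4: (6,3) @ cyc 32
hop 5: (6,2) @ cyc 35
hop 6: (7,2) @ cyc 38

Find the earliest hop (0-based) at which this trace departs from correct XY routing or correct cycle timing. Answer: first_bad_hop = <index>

first_bad_hop = 5

check 1→ d=(1,0) cyc+3: ok
check 2→ d=(1,0) cyc+3: ok
check 3→ d=(1,0) cyc+3: ok
check 4→ d=(1,0) cyc+3: ok
check 5→ d=(0,-1) cyc+3: BAD: Y-move but x=6≠7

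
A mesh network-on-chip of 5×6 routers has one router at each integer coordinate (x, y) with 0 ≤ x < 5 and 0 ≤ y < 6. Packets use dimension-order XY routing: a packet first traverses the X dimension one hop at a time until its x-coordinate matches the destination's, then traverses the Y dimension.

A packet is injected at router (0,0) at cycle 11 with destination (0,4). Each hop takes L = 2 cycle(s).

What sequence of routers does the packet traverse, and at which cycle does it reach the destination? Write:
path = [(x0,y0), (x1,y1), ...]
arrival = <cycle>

  0. router=(0,0) cycle=11 (inject)
  1. router=(0,1) cycle=13 dir=N
  2. router=(0,2) cycle=15 dir=N
  3. router=(0,3) cycle=17 dir=N
  4. router=(0,4) cycle=19 dir=N

path = [(0,0), (0,1), (0,2), (0,3), (0,4)]
arrival = 19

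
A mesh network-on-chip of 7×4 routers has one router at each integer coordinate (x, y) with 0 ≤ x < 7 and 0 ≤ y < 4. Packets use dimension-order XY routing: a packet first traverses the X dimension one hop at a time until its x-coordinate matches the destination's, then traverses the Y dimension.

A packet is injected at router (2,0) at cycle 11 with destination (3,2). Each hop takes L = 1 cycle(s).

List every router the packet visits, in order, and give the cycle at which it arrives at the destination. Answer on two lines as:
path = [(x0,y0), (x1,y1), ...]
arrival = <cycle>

t=11: at (2,0)
t=12: at (3,0) after E
t=13: at (3,1) after N
t=14: at (3,2) after N

path = [(2,0), (3,0), (3,1), (3,2)]
arrival = 14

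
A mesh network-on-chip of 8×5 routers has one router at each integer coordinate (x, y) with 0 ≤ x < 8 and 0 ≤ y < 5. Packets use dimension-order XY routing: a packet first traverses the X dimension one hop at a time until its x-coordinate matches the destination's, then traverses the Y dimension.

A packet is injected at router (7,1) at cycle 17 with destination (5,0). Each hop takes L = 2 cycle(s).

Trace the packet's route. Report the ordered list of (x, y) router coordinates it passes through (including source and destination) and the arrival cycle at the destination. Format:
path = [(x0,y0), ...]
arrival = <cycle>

path = [(7,1), (6,1), (5,1), (5,0)]
arrival = 23

src (7,1)  cyc=17
W→(6,1)  cyc=19
W→(5,1)  cyc=21
S→(5,0)  cyc=23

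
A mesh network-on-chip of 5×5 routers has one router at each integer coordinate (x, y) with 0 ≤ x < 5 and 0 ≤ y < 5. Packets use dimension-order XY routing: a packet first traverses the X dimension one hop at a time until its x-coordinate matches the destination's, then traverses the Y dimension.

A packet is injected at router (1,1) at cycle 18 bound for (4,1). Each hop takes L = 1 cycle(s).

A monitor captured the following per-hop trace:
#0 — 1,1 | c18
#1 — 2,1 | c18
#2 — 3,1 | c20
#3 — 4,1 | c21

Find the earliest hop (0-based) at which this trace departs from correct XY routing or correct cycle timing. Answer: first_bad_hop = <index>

first_bad_hop = 1

hop 1: step (+1,+0), +0 cyc — BAD: Δcyc=0≠L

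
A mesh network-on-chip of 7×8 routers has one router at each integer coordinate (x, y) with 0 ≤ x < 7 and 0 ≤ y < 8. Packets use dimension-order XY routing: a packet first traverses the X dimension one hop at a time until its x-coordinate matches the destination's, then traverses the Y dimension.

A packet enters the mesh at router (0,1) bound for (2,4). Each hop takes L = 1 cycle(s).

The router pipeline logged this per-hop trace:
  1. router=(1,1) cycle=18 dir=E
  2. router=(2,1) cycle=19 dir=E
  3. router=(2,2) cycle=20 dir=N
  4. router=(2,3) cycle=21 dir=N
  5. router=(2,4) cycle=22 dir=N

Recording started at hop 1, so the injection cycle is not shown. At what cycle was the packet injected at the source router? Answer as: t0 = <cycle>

t0 = 17

Hop 1 reached at cycle 18; hop k is at t0 + k·L.
Subtract one hop: t0 = 18 − 1 = 17.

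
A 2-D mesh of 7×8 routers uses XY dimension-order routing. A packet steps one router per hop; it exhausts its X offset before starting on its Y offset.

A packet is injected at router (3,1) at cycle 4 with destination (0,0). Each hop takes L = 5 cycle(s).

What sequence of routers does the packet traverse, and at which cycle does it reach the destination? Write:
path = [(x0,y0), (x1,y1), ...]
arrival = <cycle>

path = [(3,1), (2,1), (1,1), (0,1), (0,0)]
arrival = 24

[0] x=3 y=1 t=4
[1] x=2 y=1 t=9 →W
[2] x=1 y=1 t=14 →W
[3] x=0 y=1 t=19 →W
[4] x=0 y=0 t=24 →S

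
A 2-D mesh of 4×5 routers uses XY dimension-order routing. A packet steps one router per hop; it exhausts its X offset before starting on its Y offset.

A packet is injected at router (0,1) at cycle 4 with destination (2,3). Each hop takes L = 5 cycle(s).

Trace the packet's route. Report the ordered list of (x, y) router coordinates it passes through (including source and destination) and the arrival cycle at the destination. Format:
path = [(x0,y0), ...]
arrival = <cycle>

path = [(0,1), (1,1), (2,1), (2,2), (2,3)]
arrival = 24

  0. router=(0,1) cycle=4 (inject)
  1. router=(1,1) cycle=9 dir=E
  2. router=(2,1) cycle=14 dir=E
  3. router=(2,2) cycle=19 dir=N
  4. router=(2,3) cycle=24 dir=N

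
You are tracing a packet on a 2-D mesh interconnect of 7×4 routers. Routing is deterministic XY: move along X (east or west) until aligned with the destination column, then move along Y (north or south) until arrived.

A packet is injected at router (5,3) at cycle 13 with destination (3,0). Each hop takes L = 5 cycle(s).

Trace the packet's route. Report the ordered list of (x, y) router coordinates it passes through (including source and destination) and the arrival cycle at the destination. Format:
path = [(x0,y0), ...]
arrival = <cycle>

path = [(5,3), (4,3), (3,3), (3,2), (3,1), (3,0)]
arrival = 38

[0] x=5 y=3 t=13
[1] x=4 y=3 t=18 →W
[2] x=3 y=3 t=23 →W
[3] x=3 y=2 t=28 →S
[4] x=3 y=1 t=33 →S
[5] x=3 y=0 t=38 →S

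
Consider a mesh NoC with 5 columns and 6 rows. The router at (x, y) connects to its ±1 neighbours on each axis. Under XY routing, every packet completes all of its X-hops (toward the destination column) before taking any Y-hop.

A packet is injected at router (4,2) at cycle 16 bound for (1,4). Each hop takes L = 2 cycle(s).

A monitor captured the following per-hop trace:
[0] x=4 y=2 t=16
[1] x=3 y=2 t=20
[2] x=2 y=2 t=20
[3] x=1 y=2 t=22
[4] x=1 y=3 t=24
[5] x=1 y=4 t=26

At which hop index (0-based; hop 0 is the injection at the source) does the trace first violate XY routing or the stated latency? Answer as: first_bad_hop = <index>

  1: Δx=-1 Δy=+0 Δt=4 [BAD: Δcyc=4≠L]

first_bad_hop = 1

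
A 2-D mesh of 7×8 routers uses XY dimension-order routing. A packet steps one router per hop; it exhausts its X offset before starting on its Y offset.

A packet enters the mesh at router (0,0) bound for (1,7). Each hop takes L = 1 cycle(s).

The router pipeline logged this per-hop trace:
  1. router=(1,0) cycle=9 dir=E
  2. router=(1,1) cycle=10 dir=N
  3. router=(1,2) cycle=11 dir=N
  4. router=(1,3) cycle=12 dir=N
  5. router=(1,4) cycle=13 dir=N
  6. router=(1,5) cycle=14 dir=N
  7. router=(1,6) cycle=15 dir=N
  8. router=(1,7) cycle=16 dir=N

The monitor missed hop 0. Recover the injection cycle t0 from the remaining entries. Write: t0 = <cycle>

t0 = 8

cyc[1] = 9 and cyc[k] = t0 + k·L for every k.
Subtract one hop: t0 = 9 − 1 = 8.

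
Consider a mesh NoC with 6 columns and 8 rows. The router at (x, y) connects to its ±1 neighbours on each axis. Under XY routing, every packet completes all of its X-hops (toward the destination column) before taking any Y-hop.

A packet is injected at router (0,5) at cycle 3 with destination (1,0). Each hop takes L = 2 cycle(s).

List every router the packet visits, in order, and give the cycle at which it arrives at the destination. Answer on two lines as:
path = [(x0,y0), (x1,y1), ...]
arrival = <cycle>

t=3: at (0,5)
t=5: at (1,5) after E
t=7: at (1,4) after S
t=9: at (1,3) after S
t=11: at (1,2) after S
t=13: at (1,1) after S
t=15: at (1,0) after S

path = [(0,5), (1,5), (1,4), (1,3), (1,2), (1,1), (1,0)]
arrival = 15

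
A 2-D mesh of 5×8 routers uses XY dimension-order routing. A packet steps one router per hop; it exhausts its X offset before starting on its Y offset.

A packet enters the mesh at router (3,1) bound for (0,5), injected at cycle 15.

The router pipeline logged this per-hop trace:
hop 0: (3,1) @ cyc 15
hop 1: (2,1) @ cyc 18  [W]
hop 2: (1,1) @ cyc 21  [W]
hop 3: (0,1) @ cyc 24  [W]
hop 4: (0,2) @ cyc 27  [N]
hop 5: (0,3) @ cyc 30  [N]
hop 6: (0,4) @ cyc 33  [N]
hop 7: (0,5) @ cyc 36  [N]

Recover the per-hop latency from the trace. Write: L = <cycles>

From hop 0 (15) to hop 1 (18): +3 cycles.
Per-hop latency L = Δcyc = 3.

L = 3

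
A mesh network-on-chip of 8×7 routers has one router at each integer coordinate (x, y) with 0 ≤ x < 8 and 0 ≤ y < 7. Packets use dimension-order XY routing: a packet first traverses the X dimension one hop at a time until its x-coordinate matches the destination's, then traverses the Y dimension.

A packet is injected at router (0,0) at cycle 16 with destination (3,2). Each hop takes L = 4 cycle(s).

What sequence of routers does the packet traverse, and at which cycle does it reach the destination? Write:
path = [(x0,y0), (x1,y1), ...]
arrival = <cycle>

path = [(0,0), (1,0), (2,0), (3,0), (3,1), (3,2)]
arrival = 36

src (0,0)  cyc=16
E→(1,0)  cyc=20
E→(2,0)  cyc=24
E→(3,0)  cyc=28
N→(3,1)  cyc=32
N→(3,2)  cyc=36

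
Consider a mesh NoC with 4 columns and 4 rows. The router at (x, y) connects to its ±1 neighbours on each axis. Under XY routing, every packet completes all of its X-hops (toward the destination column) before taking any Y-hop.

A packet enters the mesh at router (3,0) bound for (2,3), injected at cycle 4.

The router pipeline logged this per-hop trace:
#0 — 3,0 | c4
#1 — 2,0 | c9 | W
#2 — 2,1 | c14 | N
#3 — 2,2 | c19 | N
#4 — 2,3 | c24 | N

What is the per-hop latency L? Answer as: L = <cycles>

L = 5

cyc[1] − cyc[0] = 9 − 4 = 5.
Each hop adds L, hence L = 5.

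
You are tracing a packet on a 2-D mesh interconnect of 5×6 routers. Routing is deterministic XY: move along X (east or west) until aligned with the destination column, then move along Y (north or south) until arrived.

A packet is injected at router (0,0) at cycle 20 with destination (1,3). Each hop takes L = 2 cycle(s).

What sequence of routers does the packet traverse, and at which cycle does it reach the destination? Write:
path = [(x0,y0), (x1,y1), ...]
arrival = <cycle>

path = [(0,0), (1,0), (1,1), (1,2), (1,3)]
arrival = 28

src (0,0)  cyc=20
E→(1,0)  cyc=22
N→(1,1)  cyc=24
N→(1,2)  cyc=26
N→(1,3)  cyc=28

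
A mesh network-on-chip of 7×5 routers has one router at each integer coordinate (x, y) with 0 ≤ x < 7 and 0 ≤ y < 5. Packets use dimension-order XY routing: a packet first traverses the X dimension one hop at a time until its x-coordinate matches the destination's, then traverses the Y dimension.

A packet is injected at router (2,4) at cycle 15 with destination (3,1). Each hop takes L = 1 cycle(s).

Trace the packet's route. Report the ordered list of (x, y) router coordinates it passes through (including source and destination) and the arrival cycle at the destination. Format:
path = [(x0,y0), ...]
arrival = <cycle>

path = [(2,4), (3,4), (3,3), (3,2), (3,1)]
arrival = 19

  0. router=(2,4) cycle=15 (inject)
  1. router=(3,4) cycle=16 dir=E
  2. router=(3,3) cycle=17 dir=S
  3. router=(3,2) cycle=18 dir=S
  4. router=(3,1) cycle=19 dir=S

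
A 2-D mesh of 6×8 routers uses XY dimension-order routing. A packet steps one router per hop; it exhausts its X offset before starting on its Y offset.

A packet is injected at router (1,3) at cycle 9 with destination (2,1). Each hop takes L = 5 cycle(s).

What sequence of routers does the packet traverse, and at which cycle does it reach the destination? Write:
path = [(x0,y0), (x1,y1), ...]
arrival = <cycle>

path = [(1,3), (2,3), (2,2), (2,1)]
arrival = 24

hop 0: (1,3) @ cyc 9
hop 1: (2,3) @ cyc 14  [E]
hop 2: (2,2) @ cyc 19  [S]
hop 3: (2,1) @ cyc 24  [S]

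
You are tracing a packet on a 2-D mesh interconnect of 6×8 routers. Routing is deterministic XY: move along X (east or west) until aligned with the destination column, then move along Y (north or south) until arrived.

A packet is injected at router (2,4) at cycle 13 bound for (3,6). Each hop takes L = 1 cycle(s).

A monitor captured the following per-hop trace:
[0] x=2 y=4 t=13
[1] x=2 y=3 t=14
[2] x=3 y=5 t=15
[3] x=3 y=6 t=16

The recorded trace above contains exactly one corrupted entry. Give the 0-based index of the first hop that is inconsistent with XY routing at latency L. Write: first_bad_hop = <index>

first_bad_hop = 1

hop 1: step (+0,-1), +1 cyc — BAD: Y-move but x=2≠3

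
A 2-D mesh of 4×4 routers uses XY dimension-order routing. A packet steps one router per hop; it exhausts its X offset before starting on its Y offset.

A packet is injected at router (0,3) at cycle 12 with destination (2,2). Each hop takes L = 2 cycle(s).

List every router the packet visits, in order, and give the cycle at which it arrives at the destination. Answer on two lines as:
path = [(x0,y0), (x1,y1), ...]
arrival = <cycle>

hop 0: (0,3) @ cyc 12
hop 1: (1,3) @ cyc 14  [E]
hop 2: (2,3) @ cyc 16  [E]
hop 3: (2,2) @ cyc 18  [S]

path = [(0,3), (1,3), (2,3), (2,2)]
arrival = 18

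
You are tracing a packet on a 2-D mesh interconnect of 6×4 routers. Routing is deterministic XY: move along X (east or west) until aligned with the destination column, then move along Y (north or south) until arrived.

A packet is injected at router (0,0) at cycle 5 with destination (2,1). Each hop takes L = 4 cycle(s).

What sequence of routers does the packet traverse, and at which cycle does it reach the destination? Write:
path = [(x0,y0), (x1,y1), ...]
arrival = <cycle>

[0] x=0 y=0 t=5
[1] x=1 y=0 t=9 →E
[2] x=2 y=0 t=13 →E
[3] x=2 y=1 t=17 →N

path = [(0,0), (1,0), (2,0), (2,1)]
arrival = 17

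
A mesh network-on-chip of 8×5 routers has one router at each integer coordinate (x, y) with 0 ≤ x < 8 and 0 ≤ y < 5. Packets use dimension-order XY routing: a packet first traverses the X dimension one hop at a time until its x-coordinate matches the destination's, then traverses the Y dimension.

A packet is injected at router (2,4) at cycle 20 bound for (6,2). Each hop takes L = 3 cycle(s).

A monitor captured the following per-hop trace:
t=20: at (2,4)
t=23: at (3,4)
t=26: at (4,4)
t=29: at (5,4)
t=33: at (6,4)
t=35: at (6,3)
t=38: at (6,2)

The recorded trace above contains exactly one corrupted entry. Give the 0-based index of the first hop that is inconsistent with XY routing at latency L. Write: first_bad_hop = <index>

first_bad_hop = 4

check 1→ d=(1,0) cyc+3: ok
check 2→ d=(1,0) cyc+3: ok
check 3→ d=(1,0) cyc+3: ok
check 4→ d=(1,0) cyc+4: BAD: Δcyc=4≠L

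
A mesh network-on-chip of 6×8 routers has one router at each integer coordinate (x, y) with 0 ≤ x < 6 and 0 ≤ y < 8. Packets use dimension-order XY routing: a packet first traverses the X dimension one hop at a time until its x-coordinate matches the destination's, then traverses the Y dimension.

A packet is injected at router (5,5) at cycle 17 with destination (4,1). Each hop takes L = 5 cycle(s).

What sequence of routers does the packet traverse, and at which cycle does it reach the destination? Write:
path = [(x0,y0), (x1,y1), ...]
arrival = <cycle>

path = [(5,5), (4,5), (4,4), (4,3), (4,2), (4,1)]
arrival = 42

  0. router=(5,5) cycle=17 (inject)
  1. router=(4,5) cycle=22 dir=W
  2. router=(4,4) cycle=27 dir=S
  3. router=(4,3) cycle=32 dir=S
  4. router=(4,2) cycle=37 dir=S
  5. router=(4,1) cycle=42 dir=S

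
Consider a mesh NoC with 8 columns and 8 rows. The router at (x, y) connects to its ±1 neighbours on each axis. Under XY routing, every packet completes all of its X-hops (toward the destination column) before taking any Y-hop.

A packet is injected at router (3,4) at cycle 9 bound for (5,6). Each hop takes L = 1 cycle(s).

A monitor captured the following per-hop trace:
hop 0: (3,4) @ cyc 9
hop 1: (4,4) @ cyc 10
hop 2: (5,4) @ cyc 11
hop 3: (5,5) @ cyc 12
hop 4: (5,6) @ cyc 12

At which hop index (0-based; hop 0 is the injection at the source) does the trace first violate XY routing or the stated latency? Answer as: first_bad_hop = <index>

first_bad_hop = 4

  1: Δx=+1 Δy=+0 Δt=1 [ok]
  2: Δx=+1 Δy=+0 Δt=1 [ok]
  3: Δx=+0 Δy=+1 Δt=1 [ok]
  4: Δx=+0 Δy=+1 Δt=0 [BAD: Δcyc=0≠L]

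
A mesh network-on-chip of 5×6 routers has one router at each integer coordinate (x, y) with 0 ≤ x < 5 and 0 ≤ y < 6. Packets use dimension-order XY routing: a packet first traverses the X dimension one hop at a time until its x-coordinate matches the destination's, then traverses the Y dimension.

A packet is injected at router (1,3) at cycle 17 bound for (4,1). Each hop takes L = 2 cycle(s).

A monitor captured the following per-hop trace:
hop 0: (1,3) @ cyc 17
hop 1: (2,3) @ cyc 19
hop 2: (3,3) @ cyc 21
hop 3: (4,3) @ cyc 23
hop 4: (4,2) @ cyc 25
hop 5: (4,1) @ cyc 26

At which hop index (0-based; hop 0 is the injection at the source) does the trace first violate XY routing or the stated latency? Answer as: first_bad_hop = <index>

first_bad_hop = 5

hop 1: step (+1,+0), +2 cyc — ok
hop 2: step (+1,+0), +2 cyc — ok
hop 3: step (+1,+0), +2 cyc — ok
hop 4: step (+0,-1), +2 cyc — ok
hop 5: step (+0,-1), +1 cyc — BAD: Δcyc=1≠L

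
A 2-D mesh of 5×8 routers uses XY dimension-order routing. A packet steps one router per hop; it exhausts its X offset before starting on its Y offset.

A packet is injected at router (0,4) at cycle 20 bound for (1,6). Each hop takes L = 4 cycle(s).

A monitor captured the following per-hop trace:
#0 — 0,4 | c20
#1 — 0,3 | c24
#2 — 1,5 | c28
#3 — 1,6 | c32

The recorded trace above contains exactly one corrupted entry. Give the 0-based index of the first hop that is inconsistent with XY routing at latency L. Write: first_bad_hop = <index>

first_bad_hop = 1

hop 1: step (+0,-1), +4 cyc — BAD: Y-move but x=0≠1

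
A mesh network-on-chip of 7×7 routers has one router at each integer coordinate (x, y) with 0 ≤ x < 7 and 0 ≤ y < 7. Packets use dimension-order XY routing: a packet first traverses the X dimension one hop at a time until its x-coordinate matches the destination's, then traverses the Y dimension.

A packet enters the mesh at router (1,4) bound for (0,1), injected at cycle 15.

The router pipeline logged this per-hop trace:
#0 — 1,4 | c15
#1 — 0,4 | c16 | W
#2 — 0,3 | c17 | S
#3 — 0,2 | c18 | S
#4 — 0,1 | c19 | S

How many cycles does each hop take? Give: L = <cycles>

L = 1

Δcyc across hop 0→1: 16 − 15 = 1.
Per-hop latency L = Δcyc = 1.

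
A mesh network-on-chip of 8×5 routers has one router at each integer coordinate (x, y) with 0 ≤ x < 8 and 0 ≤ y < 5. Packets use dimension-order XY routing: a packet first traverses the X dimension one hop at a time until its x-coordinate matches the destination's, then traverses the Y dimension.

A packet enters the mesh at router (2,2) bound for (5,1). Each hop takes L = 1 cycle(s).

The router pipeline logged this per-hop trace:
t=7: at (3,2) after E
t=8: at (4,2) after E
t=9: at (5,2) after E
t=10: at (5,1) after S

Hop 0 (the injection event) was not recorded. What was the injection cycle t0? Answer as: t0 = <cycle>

t0 = 6

cyc[1] = 7 and cyc[k] = t0 + k·L for every k.
So t0 = 7 − 1·1 = 6.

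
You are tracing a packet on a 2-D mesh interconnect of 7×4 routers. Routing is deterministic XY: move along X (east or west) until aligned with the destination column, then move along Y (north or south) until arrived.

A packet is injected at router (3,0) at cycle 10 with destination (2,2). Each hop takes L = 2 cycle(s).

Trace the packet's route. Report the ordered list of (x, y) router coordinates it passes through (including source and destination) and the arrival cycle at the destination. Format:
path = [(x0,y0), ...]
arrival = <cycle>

path = [(3,0), (2,0), (2,1), (2,2)]
arrival = 16

t=10: at (3,0)
t=12: at (2,0) after W
t=14: at (2,1) after N
t=16: at (2,2) after N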